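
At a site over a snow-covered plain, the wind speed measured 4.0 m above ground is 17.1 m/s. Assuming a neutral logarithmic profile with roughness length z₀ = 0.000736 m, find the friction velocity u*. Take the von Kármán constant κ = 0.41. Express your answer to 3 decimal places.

Log law: V(z) = (u*/κ) · ln(z/z₀) ⇒ u* = κ · V / ln(z/z₀)
u* = 0.41 × 17.1 / ln(4.0/0.000736) = 0.41 × 17.1 / 8.6006
   = 7.0110 / 8.6006 = 0.8152 m/s

u* ≈ 0.815 m/s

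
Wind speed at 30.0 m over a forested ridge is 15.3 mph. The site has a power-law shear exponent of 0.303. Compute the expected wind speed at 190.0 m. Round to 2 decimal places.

26.77 mph

Power-law profile: V₂ = V₁ · (z₂/z₁)^α
V₂ = 15.3 × (190.0/30.0)^0.303 = 15.3 × (6.3333)^0.303
    = 15.3 × 1.7494 = 26.7662 mph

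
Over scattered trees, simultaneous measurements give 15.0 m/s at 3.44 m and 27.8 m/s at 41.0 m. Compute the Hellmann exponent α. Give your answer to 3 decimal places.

Power law: V₂/V₁ = (z₂/z₁)^α ⇒ α = ln(V₂/V₁) / ln(z₂/z₁)
α = ln(27.8/15.0) / ln(41.0/3.44) = ln(1.8533) / ln(11.9186)
  = 0.61699 / 2.47810 = 0.24898

α ≈ 0.249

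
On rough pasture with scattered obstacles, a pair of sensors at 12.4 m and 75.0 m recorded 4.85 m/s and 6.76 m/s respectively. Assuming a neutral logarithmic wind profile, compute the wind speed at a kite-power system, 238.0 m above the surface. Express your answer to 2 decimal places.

7.99 m/s

Log law: V ∝ ln(z/z₀). From the pair, with r = V₁/V₂ = 0.71746,
ln z₀ = (ln z₁ − r·ln z₂)/(1 − r) = (2.5177 − 0.71746×4.3175)/0.28254 = -2.0525 → z₀ = 0.1284 m
V₃ = V₁ · ln(z₃/z₀)/ln(z₁/z₀) = 4.85 × 7.5247/4.5702 = 7.9855 m/s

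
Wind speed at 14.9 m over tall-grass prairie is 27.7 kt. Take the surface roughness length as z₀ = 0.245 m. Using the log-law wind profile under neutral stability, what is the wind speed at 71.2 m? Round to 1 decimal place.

38.2 kt

Log law: V(z) ∝ ln(z/z₀), so V₂/V₁ = ln(z₂/z₀) / ln(z₁/z₀).
ln(71.2/0.245) = 5.6720, ln(14.9/0.245) = 4.1079
V₂ = 27.7 × 5.6720/4.1079 = 27.7 × 1.3808 = 38.2472 kt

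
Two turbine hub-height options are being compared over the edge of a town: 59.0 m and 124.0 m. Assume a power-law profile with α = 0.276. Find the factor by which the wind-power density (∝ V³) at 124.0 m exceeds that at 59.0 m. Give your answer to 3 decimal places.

1.850

Speed ratio: V_B/V_A = (z_B/z_A)^α = (124.0/59.0)^0.276 = (2.1017)^0.276 = 1.22752
Power-density ratio: P_B/P_A = (V_B/V_A)³ = (1.22752)³ = 1.84964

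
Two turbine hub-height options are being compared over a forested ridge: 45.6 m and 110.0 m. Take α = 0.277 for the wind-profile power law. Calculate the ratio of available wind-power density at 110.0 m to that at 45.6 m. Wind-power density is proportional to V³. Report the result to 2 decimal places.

Speed ratio: V_B/V_A = (z_B/z_A)^α = (110.0/45.6)^0.277 = (2.4123)^0.277 = 1.27624
Power-density ratio: P_B/P_A = (V_B/V_A)³ = (1.27624)³ = 2.07873

2.08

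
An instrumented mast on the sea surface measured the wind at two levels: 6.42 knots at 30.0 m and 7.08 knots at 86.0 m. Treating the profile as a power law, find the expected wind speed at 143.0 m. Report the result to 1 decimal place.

First find α: α = ln(V₂/V₁)/ln(z₂/z₁) = ln(7.08/6.42)/ln(86.0/30.0) = 0.09786/1.05315 = 0.0929
Extrapolate from 86.0 m to 143.0 m: V₃ = 7.08 × (143.0/86.0)^0.0929 = 7.08 × 1.0484 = 7.4225 knots

7.4 knots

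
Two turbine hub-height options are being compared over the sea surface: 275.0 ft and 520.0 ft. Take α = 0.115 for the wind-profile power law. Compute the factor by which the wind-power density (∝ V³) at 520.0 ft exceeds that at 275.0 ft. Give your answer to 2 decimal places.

Speed ratio: V_B/V_A = (z_B/z_A)^α = (520.0/275.0)^0.115 = (1.8909)^0.115 = 1.07601
Power-density ratio: P_B/P_A = (V_B/V_A)³ = (1.07601)³ = 1.24581

1.25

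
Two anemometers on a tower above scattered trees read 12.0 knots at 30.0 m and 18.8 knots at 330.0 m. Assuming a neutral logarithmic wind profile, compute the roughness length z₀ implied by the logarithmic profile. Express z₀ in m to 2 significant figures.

z₀ ≈ 0.44 m

Log law: V(z) ∝ ln(z/z₀). With r = V₁/V₂ = 12.0/18.8 = 0.63830,
r · ln(z₂/z₀) = ln(z₁/z₀) ⇒ ln z₀ = (ln z₁ − r·ln z₂)/(1 − r)
ln z₀ = (3.40120 − 0.63830×5.79909) / 0.36170 = -0.8304
z₀ = exp(-0.8304) = 0.4359 m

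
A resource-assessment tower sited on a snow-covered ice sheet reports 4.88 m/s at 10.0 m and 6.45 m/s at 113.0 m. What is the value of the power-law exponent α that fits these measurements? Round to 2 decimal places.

Power law: V₂/V₁ = (z₂/z₁)^α ⇒ α = ln(V₂/V₁) / ln(z₂/z₁)
α = ln(6.45/4.88) / ln(113.0/10.0) = ln(1.3217) / ln(11.3000)
  = 0.27893 / 2.42480 = 0.11503

α ≈ 0.12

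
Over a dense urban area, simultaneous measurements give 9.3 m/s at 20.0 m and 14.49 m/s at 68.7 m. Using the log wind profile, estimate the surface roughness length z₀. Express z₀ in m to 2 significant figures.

z₀ ≈ 2.2 m

Log law: V(z) ∝ ln(z/z₀). With r = V₁/V₂ = 9.3/14.49 = 0.64182,
r · ln(z₂/z₀) = ln(z₁/z₀) ⇒ ln z₀ = (ln z₁ − r·ln z₂)/(1 − r)
ln z₀ = (2.99573 − 0.64182×4.22975) / 0.35818 = 0.7845
z₀ = exp(0.7845) = 2.191 m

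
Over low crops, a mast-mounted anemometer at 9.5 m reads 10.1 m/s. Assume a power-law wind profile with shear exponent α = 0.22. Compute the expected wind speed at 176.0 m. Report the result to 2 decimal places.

Power-law profile: V₂ = V₁ · (z₂/z₁)^α
V₂ = 10.1 × (176.0/9.5)^0.22 = 10.1 × (18.5263)^0.22
    = 10.1 × 1.9007 = 19.1971 m/s

19.20 m/s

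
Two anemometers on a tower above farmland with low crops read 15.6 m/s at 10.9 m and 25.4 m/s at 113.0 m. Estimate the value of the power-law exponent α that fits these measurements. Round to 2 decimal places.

α ≈ 0.21

Power law: V₂/V₁ = (z₂/z₁)^α ⇒ α = ln(V₂/V₁) / ln(z₂/z₁)
α = ln(25.4/15.6) / ln(113.0/10.9) = ln(1.6282) / ln(10.3670)
  = 0.48748 / 2.33863 = 0.20845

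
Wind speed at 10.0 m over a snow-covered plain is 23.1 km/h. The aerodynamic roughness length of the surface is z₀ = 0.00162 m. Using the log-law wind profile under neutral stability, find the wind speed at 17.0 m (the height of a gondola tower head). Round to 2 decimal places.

24.50 km/h

Log law: V(z) ∝ ln(z/z₀), so V₂/V₁ = ln(z₂/z₀) / ln(z₁/z₀).
ln(17.0/0.00162) = 9.2585, ln(10.0/0.00162) = 8.7279
V₂ = 23.1 × 9.2585/8.7279 = 23.1 × 1.0608 = 24.5044 km/h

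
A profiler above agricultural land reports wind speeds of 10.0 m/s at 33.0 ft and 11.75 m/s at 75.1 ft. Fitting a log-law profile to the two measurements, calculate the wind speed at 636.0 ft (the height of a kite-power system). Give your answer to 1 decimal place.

Log law: V ∝ ln(z/z₀). From the pair, with r = V₁/V₂ = 0.85106,
ln z₀ = (ln z₁ − r·ln z₂)/(1 − r) = (3.4965 − 0.85106×4.3188)/0.14894 = -1.2024 → z₀ = 0.3005 ft
V₃ = V₁ · ln(z₃/z₀)/ln(z₁/z₀) = 10.0 × 7.6576/4.6989 = 16.2965 m/s

16.3 m/s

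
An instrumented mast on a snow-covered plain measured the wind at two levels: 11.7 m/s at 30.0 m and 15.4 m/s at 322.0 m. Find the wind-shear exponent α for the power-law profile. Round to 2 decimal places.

α ≈ 0.12

Power law: V₂/V₁ = (z₂/z₁)^α ⇒ α = ln(V₂/V₁) / ln(z₂/z₁)
α = ln(15.4/11.7) / ln(322.0/30.0) = ln(1.3162) / ln(10.7333)
  = 0.27478 / 2.37335 = 0.11578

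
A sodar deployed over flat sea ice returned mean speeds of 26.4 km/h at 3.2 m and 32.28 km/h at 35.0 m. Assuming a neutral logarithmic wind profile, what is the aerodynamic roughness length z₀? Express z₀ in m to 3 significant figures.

Log law: V(z) ∝ ln(z/z₀). With r = V₁/V₂ = 26.4/32.28 = 0.81784,
r · ln(z₂/z₀) = ln(z₁/z₀) ⇒ ln z₀ = (ln z₁ − r·ln z₂)/(1 − r)
ln z₀ = (1.16315 − 0.81784×3.55535) / 0.18216 = -9.5773
z₀ = exp(-9.5773) = 0.00006928 m

z₀ ≈ 0.0000693 m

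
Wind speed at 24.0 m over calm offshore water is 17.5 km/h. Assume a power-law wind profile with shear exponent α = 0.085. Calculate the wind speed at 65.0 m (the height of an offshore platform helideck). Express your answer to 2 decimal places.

19.05 km/h

Power-law profile: V₂ = V₁ · (z₂/z₁)^α
V₂ = 17.5 × (65.0/24.0)^0.085 = 17.5 × (2.7083)^0.085
    = 17.5 × 1.0884 = 19.0466 km/h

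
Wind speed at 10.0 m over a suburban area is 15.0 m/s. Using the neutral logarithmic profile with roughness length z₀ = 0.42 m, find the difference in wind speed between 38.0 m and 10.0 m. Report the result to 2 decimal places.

Log law: V₂ = V₁ · ln(z₂/z₀)/ln(z₁/z₀) = 15.0 × 4.5051/3.1701 = 21.3169 m/s
ΔV = 21.3169 − 15.0 = 6.3169 m/s

6.32 m/s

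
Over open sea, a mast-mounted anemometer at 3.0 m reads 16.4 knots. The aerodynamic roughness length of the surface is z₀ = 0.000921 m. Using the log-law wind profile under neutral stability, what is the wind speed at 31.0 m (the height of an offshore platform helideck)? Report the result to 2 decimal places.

21.14 knots

Log law: V(z) ∝ ln(z/z₀), so V₂/V₁ = ln(z₂/z₀) / ln(z₁/z₀).
ln(31.0/0.000921) = 10.4240, ln(3.0/0.000921) = 8.0887
V₂ = 16.4 × 10.4240/8.0887 = 16.4 × 1.2887 = 21.1350 knots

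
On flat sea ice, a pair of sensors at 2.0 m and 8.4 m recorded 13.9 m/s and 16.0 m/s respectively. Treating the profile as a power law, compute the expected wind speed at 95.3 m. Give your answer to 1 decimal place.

First find α: α = ln(V₂/V₁)/ln(z₂/z₁) = ln(16.0/13.9)/ln(8.4/2.0) = 0.14070/1.43508 = 0.0980
Extrapolate from 8.4 m to 95.3 m: V₃ = 16.0 × (95.3/8.4)^0.0980 = 16.0 × 1.2689 = 20.3019 m/s

20.3 m/s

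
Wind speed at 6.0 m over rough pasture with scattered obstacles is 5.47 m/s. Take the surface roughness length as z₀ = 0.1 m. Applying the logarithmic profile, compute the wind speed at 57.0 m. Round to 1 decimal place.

8.5 m/s

Log law: V(z) ∝ ln(z/z₀), so V₂/V₁ = ln(z₂/z₀) / ln(z₁/z₀).
ln(57.0/0.1) = 6.3456, ln(6.0/0.1) = 4.0943
V₂ = 5.47 × 6.3456/4.0943 = 5.47 × 1.5499 = 8.4777 m/s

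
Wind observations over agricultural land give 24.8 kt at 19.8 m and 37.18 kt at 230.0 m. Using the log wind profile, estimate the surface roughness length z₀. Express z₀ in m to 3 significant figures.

Log law: V(z) ∝ ln(z/z₀). With r = V₁/V₂ = 24.8/37.18 = 0.66703,
r · ln(z₂/z₀) = ln(z₁/z₀) ⇒ ln z₀ = (ln z₁ − r·ln z₂)/(1 − r)
ln z₀ = (2.98568 − 0.66703×5.43808) / 0.33297 = -1.9270
z₀ = exp(-1.9270) = 0.1456 m

z₀ ≈ 0.146 m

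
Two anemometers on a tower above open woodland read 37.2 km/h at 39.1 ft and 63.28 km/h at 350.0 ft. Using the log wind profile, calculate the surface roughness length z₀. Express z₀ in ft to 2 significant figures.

z₀ ≈ 1.7 ft

Log law: V(z) ∝ ln(z/z₀). With r = V₁/V₂ = 37.2/63.28 = 0.58786,
r · ln(z₂/z₀) = ln(z₁/z₀) ⇒ ln z₀ = (ln z₁ − r·ln z₂)/(1 − r)
ln z₀ = (3.66612 − 0.58786×5.85793) / 0.41214 = 0.5398
z₀ = exp(0.5398) = 1.716 ft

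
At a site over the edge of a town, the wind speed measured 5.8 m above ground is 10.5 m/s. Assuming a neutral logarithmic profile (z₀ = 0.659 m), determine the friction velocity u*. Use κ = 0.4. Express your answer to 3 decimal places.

Log law: V(z) = (u*/κ) · ln(z/z₀) ⇒ u* = κ · V / ln(z/z₀)
u* = 0.4 × 10.5 / ln(5.8/0.659) = 0.4 × 10.5 / 2.1749
   = 4.2000 / 2.1749 = 1.9311 m/s

u* ≈ 1.931 m/s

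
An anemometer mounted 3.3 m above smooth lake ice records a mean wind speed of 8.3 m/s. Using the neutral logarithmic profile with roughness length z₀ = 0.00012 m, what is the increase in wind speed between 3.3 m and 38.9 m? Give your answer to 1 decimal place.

2.0 m/s

Log law: V₂ = V₁ · ln(z₂/z₀)/ln(z₁/z₀) = 8.3 × 12.6890/10.2219 = 10.3032 m/s
ΔV = 10.3032 − 8.3 = 2.0032 m/s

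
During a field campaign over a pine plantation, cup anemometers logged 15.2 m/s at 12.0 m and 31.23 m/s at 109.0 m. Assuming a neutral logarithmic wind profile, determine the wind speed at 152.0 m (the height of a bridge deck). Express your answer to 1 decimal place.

33.6 m/s

Log law: V ∝ ln(z/z₀). From the pair, with r = V₁/V₂ = 0.48671,
ln z₀ = (ln z₁ − r·ln z₂)/(1 − r) = (2.4849 − 0.48671×4.6913)/0.51329 = 0.3927 → z₀ = 1.481 m
V₃ = V₁ · ln(z₃/z₀)/ln(z₁/z₀) = 15.2 × 4.6312/2.0922 = 33.6459 m/s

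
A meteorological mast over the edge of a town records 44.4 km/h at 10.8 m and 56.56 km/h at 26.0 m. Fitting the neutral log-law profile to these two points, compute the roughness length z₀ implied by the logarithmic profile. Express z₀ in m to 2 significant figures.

z₀ ≈ 0.44 m

Log law: V(z) ∝ ln(z/z₀). With r = V₁/V₂ = 44.4/56.56 = 0.78501,
r · ln(z₂/z₀) = ln(z₁/z₀) ⇒ ln z₀ = (ln z₁ − r·ln z₂)/(1 − r)
ln z₀ = (2.37955 − 0.78501×3.25810) / 0.21499 = -0.8283
z₀ = exp(-0.8283) = 0.4368 m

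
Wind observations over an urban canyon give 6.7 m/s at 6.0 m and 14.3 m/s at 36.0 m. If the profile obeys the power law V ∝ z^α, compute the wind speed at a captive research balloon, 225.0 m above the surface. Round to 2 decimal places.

First find α: α = ln(V₂/V₁)/ln(z₂/z₁) = ln(14.3/6.7)/ln(36.0/6.0) = 0.75815/1.79176 = 0.4231
Extrapolate from 36.0 m to 225.0 m: V₃ = 14.3 × (225.0/36.0)^0.4231 = 14.3 × 2.1715 = 31.0527 m/s

31.05 m/s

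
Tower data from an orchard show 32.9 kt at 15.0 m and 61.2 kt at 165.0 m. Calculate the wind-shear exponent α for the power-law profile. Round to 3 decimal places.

α ≈ 0.259

Power law: V₂/V₁ = (z₂/z₁)^α ⇒ α = ln(V₂/V₁) / ln(z₂/z₁)
α = ln(61.2/32.9) / ln(165.0/15.0) = ln(1.8602) / ln(11.0000)
  = 0.62067 / 2.39790 = 0.25884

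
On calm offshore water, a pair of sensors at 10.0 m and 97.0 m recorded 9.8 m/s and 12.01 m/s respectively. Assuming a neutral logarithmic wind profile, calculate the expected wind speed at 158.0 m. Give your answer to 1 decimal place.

12.5 m/s

Log law: V ∝ ln(z/z₀). From the pair, with r = V₁/V₂ = 0.81599,
ln z₀ = (ln z₁ − r·ln z₂)/(1 − r) = (2.3026 − 0.81599×4.5747)/0.18401 = -7.7729 → z₀ = 0.0004210 m
V₃ = V₁ · ln(z₃/z₀)/ln(z₁/z₀) = 9.8 × 12.8355/10.0755 = 12.4845 m/s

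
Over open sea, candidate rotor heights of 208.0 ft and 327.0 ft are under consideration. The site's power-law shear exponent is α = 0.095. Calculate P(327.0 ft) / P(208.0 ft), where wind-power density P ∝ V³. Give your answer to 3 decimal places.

1.138

Speed ratio: V_B/V_A = (z_B/z_A)^α = (327.0/208.0)^0.095 = (1.5721)^0.095 = 1.04392
Power-density ratio: P_B/P_A = (V_B/V_A)³ = (1.04392)³ = 1.13762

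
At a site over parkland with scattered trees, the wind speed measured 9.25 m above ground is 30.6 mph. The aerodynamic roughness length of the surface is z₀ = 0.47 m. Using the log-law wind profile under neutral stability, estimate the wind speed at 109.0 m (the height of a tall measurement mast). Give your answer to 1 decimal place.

55.9 mph

Log law: V(z) ∝ ln(z/z₀), so V₂/V₁ = ln(z₂/z₀) / ln(z₁/z₀).
ln(109.0/0.47) = 5.4464, ln(9.25/0.47) = 2.9796
V₂ = 30.6 × 5.4464/2.9796 = 30.6 × 1.8279 = 55.9325 mph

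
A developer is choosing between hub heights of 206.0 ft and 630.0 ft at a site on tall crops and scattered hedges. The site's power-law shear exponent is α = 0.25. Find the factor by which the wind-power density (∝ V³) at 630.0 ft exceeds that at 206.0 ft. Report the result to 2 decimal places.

Speed ratio: V_B/V_A = (z_B/z_A)^α = (630.0/206.0)^0.25 = (3.0583)^0.25 = 1.32242
Power-density ratio: P_B/P_A = (V_B/V_A)³ = (1.32242)³ = 2.31262

2.31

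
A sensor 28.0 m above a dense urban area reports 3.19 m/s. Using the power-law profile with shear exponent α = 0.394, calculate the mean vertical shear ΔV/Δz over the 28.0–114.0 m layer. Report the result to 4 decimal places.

0.0274 m/s/m

Power law: V₂ = V₁ · (z₂/z₁)^α = 3.19 × (4.0714)^0.394 = 5.5467 m/s
ΔV/Δz = (5.5467 − 3.19)/(114.0 − 28.0) = 2.3567/86.0000 = 0.02740 m/s/m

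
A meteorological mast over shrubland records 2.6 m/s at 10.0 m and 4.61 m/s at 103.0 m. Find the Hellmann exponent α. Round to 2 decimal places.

Power law: V₂/V₁ = (z₂/z₁)^α ⇒ α = ln(V₂/V₁) / ln(z₂/z₁)
α = ln(4.61/2.6) / ln(103.0/10.0) = ln(1.7731) / ln(10.3000)
  = 0.57272 / 2.33214 = 0.24558

α ≈ 0.25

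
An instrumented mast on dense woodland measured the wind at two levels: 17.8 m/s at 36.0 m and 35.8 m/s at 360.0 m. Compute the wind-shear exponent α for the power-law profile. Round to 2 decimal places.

Power law: V₂/V₁ = (z₂/z₁)^α ⇒ α = ln(V₂/V₁) / ln(z₂/z₁)
α = ln(35.8/17.8) / ln(360.0/36.0) = ln(2.0112) / ln(10.0000)
  = 0.69875 / 2.30259 = 0.30346

α ≈ 0.30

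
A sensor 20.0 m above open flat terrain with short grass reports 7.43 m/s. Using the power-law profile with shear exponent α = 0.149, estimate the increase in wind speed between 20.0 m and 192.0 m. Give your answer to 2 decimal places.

Power law: V₂ = V₁ · (z₂/z₁)^α = 7.43 × (9.6000)^0.149 = 10.4075 m/s
ΔV = 10.4075 − 7.43 = 2.9775 m/s

2.98 m/s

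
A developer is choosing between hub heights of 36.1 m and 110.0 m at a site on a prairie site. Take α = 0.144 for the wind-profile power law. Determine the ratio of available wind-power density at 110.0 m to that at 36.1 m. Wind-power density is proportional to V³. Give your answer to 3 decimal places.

Speed ratio: V_B/V_A = (z_B/z_A)^α = (110.0/36.1)^0.144 = (3.0471)^0.144 = 1.17403
Power-density ratio: P_B/P_A = (V_B/V_A)³ = (1.17403)³ = 1.61822

1.618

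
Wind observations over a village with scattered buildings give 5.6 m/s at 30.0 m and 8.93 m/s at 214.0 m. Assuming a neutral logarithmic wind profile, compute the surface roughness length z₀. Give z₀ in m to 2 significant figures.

z₀ ≈ 1.1 m

Log law: V(z) ∝ ln(z/z₀). With r = V₁/V₂ = 5.6/8.93 = 0.62710,
r · ln(z₂/z₀) = ln(z₁/z₀) ⇒ ln z₀ = (ln z₁ − r·ln z₂)/(1 − r)
ln z₀ = (3.40120 − 0.62710×5.36598) / 0.37290 = 0.0971
z₀ = exp(0.0971) = 1.102 m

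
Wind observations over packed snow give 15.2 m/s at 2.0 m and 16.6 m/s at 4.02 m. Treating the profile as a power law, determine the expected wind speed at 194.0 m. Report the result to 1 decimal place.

First find α: α = ln(V₂/V₁)/ln(z₂/z₁) = ln(16.6/15.2)/ln(4.02/2.0) = 0.08811/0.69813 = 0.1262
Extrapolate from 4.02 m to 194.0 m: V₃ = 16.6 × (194.0/4.02)^0.1262 = 16.6 × 1.6311 = 27.0758 m/s

27.1 m/s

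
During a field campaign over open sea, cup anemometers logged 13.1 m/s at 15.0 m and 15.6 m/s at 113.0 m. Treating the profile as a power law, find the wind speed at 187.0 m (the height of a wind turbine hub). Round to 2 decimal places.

16.29 m/s

First find α: α = ln(V₂/V₁)/ln(z₂/z₁) = ln(15.6/13.1)/ln(113.0/15.0) = 0.17466/2.01934 = 0.0865
Extrapolate from 113.0 m to 187.0 m: V₃ = 15.6 × (187.0/113.0)^0.0865 = 15.6 × 1.0445 = 16.2947 m/s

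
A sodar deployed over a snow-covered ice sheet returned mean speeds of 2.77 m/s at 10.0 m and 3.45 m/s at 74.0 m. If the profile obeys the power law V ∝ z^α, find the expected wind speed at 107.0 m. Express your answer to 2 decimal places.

First find α: α = ln(V₂/V₁)/ln(z₂/z₁) = ln(3.45/2.77)/ln(74.0/10.0) = 0.21953/2.00148 = 0.1097
Extrapolate from 74.0 m to 107.0 m: V₃ = 3.45 × (107.0/74.0)^0.1097 = 3.45 × 1.0413 = 3.5924 m/s

3.59 m/s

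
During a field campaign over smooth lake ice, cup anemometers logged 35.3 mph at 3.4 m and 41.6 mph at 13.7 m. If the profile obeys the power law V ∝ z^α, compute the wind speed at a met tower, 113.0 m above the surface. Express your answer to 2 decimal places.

53.34 mph

First find α: α = ln(V₂/V₁)/ln(z₂/z₁) = ln(41.6/35.3)/ln(13.7/3.4) = 0.16422/1.39362 = 0.1178
Extrapolate from 13.7 m to 113.0 m: V₃ = 41.6 × (113.0/13.7)^0.1178 = 41.6 × 1.2823 = 53.3424 mph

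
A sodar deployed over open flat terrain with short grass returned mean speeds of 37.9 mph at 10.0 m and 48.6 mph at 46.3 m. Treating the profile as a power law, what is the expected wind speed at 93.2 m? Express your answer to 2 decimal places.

54.44 mph

First find α: α = ln(V₂/V₁)/ln(z₂/z₁) = ln(48.6/37.9)/ln(46.3/10.0) = 0.24867/1.53256 = 0.1623
Extrapolate from 46.3 m to 93.2 m: V₃ = 48.6 × (93.2/46.3)^0.1623 = 48.6 × 1.1202 = 54.4423 mph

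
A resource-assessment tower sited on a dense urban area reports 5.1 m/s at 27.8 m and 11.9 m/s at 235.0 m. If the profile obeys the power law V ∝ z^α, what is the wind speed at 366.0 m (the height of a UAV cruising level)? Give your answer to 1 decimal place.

First find α: α = ln(V₂/V₁)/ln(z₂/z₁) = ln(11.9/5.1)/ln(235.0/27.8) = 0.84730/2.13455 = 0.3969
Extrapolate from 235.0 m to 366.0 m: V₃ = 11.9 × (366.0/235.0)^0.3969 = 11.9 × 1.1923 = 14.1881 m/s

14.2 m/s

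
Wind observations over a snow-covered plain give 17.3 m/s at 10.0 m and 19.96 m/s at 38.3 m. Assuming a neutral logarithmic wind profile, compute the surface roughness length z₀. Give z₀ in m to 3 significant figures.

Log law: V(z) ∝ ln(z/z₀). With r = V₁/V₂ = 17.3/19.96 = 0.86673,
r · ln(z₂/z₀) = ln(z₁/z₀) ⇒ ln z₀ = (ln z₁ − r·ln z₂)/(1 − r)
ln z₀ = (2.30259 − 0.86673×3.64545) / 0.13327 = -6.4311
z₀ = exp(-6.4311) = 0.001611 m

z₀ ≈ 0.00161 m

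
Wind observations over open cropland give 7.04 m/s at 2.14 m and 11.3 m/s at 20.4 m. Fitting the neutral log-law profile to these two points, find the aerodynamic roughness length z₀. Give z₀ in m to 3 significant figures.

z₀ ≈ 0.0515 m

Log law: V(z) ∝ ln(z/z₀). With r = V₁/V₂ = 7.04/11.3 = 0.62301,
r · ln(z₂/z₀) = ln(z₁/z₀) ⇒ ln z₀ = (ln z₁ − r·ln z₂)/(1 − r)
ln z₀ = (0.76081 − 0.62301×3.01553) / 0.37699 = -2.9653
z₀ = exp(-2.9653) = 0.05154 m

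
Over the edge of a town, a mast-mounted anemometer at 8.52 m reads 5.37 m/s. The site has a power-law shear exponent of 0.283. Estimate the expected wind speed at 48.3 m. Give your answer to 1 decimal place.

8.8 m/s

Power-law profile: V₂ = V₁ · (z₂/z₁)^α
V₂ = 5.37 × (48.3/8.52)^0.283 = 5.37 × (5.6690)^0.283
    = 5.37 × 1.6340 = 8.7744 m/s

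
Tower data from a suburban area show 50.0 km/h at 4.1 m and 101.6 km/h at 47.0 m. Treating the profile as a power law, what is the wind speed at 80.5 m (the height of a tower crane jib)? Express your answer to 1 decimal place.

First find α: α = ln(V₂/V₁)/ln(z₂/z₁) = ln(101.6/50.0)/ln(47.0/4.1) = 0.70902/2.43916 = 0.2907
Extrapolate from 47.0 m to 80.5 m: V₃ = 101.6 × (80.5/47.0)^0.2907 = 101.6 × 1.1693 = 118.8025 km/h

118.8 km/h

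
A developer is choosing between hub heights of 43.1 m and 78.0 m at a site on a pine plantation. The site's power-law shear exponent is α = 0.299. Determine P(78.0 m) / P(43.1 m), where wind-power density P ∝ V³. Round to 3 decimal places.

Speed ratio: V_B/V_A = (z_B/z_A)^α = (78.0/43.1)^0.299 = (1.8097)^0.299 = 1.19406
Power-density ratio: P_B/P_A = (V_B/V_A)³ = (1.19406)³ = 1.70248

1.702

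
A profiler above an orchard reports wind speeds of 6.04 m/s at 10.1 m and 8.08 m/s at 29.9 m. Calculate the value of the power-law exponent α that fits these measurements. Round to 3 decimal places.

Power law: V₂/V₁ = (z₂/z₁)^α ⇒ α = ln(V₂/V₁) / ln(z₂/z₁)
α = ln(8.08/6.04) / ln(29.9/10.1) = ln(1.3377) / ln(2.9604)
  = 0.29099 / 1.08532 = 0.26811

α ≈ 0.268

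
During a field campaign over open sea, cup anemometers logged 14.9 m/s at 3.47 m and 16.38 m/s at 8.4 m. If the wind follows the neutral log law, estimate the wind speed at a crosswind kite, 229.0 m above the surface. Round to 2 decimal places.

Log law: V ∝ ln(z/z₀). From the pair, with r = V₁/V₂ = 0.90965,
ln z₀ = (ln z₁ − r·ln z₂)/(1 − r) = (1.2442 − 0.90965×2.1282)/0.09035 = -7.6564 → z₀ = 0.0004730 m
V₃ = V₁ · ln(z₃/z₀)/ln(z₁/z₀) = 14.9 × 13.0901/8.9005 = 21.9136 m/s

21.91 m/s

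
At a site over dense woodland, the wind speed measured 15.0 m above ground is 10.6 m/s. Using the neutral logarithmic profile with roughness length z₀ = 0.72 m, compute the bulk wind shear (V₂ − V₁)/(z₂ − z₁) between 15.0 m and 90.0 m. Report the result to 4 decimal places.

0.0834 m/s/m

Log law: V₂ = V₁ · ln(z₂/z₀)/ln(z₁/z₀) = 10.6 × 4.8283/3.0366 = 16.8547 m/s
ΔV/Δz = (16.8547 − 10.6)/(90.0 − 15.0) = 6.2547/75.0000 = 0.08340 m/s/m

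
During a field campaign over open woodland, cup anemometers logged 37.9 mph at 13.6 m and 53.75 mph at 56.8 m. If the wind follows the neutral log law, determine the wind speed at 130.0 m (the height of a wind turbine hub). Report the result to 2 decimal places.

62.93 mph

Log law: V ∝ ln(z/z₀). From the pair, with r = V₁/V₂ = 0.70512,
ln z₀ = (ln z₁ − r·ln z₂)/(1 − r) = (2.6101 − 0.70512×4.0395)/0.29488 = -0.8080 → z₀ = 0.4457 m
V₃ = V₁ · ln(z₃/z₀)/ln(z₁/z₀) = 37.9 × 5.6756/3.4181 = 62.9309 mph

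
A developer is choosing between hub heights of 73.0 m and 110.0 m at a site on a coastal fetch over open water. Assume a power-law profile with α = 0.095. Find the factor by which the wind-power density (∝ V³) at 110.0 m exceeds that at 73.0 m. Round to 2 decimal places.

1.12

Speed ratio: V_B/V_A = (z_B/z_A)^α = (110.0/73.0)^0.095 = (1.5068)^0.095 = 1.03972
Power-density ratio: P_B/P_A = (V_B/V_A)³ = (1.03972)³ = 1.12396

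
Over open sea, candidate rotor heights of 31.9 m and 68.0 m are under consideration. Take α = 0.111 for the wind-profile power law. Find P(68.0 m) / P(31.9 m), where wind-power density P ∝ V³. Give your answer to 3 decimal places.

Speed ratio: V_B/V_A = (z_B/z_A)^α = (68.0/31.9)^0.111 = (2.1317)^0.111 = 1.08765
Power-density ratio: P_B/P_A = (V_B/V_A)³ = (1.08765)³ = 1.28666

1.287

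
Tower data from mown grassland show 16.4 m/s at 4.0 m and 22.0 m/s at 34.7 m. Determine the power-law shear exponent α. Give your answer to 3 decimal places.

Power law: V₂/V₁ = (z₂/z₁)^α ⇒ α = ln(V₂/V₁) / ln(z₂/z₁)
α = ln(22.0/16.4) / ln(34.7/4.0) = ln(1.3415) / ln(8.6750)
  = 0.29376 / 2.16045 = 0.13597

α ≈ 0.136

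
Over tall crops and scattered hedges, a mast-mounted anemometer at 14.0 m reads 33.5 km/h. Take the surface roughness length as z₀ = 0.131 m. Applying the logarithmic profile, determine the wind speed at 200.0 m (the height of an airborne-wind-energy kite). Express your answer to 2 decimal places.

52.57 km/h

Log law: V(z) ∝ ln(z/z₀), so V₂/V₁ = ln(z₂/z₀) / ln(z₁/z₀).
ln(200.0/0.131) = 7.3309, ln(14.0/0.131) = 4.6716
V₂ = 33.5 × 7.3309/4.6716 = 33.5 × 1.5692 = 52.5695 km/h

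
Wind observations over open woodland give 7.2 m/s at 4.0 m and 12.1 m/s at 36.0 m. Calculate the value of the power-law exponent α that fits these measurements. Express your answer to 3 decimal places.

Power law: V₂/V₁ = (z₂/z₁)^α ⇒ α = ln(V₂/V₁) / ln(z₂/z₁)
α = ln(12.1/7.2) / ln(36.0/4.0) = ln(1.6806) / ln(9.0000)
  = 0.51912 / 2.19722 = 0.23626

α ≈ 0.236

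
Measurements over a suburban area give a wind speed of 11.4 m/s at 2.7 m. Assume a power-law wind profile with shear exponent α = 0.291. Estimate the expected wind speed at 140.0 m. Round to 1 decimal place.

36.0 m/s

Power-law profile: V₂ = V₁ · (z₂/z₁)^α
V₂ = 11.4 × (140.0/2.7)^0.291 = 11.4 × (51.8519)^0.291
    = 11.4 × 3.1550 = 35.9668 m/s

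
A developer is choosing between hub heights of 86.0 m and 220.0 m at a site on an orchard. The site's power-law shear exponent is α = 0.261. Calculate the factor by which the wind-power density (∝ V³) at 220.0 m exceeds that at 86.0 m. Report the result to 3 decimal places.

Speed ratio: V_B/V_A = (z_B/z_A)^α = (220.0/86.0)^0.261 = (2.5581)^0.261 = 1.27782
Power-density ratio: P_B/P_A = (V_B/V_A)³ = (1.27782)³ = 2.08643

2.086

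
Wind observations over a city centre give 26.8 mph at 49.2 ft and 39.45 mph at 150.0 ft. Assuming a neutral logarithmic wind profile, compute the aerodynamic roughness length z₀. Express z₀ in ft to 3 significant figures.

Log law: V(z) ∝ ln(z/z₀). With r = V₁/V₂ = 26.8/39.45 = 0.67934,
r · ln(z₂/z₀) = ln(z₁/z₀) ⇒ ln z₀ = (ln z₁ − r·ln z₂)/(1 − r)
ln z₀ = (3.89589 − 0.67934×5.01064) / 0.32066 = 1.5342
z₀ = exp(1.5342) = 4.638 ft

z₀ ≈ 4.64 ft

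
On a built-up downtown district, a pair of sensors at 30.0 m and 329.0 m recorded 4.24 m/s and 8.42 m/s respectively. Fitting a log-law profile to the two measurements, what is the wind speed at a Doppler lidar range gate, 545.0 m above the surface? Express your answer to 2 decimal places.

9.30 m/s

Log law: V ∝ ln(z/z₀). From the pair, with r = V₁/V₂ = 0.50356,
ln z₀ = (ln z₁ − r·ln z₂)/(1 − r) = (3.4012 − 0.50356×5.7961)/0.49644 = 0.9720 → z₀ = 2.643 m
V₃ = V₁ · ln(z₃/z₀)/ln(z₁/z₀) = 4.24 × 5.3288/2.4292 = 9.3010 m/s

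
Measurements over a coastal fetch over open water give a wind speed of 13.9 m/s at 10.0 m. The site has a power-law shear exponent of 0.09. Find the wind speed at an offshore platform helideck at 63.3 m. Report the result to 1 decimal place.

16.4 m/s

Power-law profile: V₂ = V₁ · (z₂/z₁)^α
V₂ = 13.9 × (63.3/10.0)^0.09 = 13.9 × (6.3300)^0.09
    = 13.9 × 1.1807 = 16.4112 m/s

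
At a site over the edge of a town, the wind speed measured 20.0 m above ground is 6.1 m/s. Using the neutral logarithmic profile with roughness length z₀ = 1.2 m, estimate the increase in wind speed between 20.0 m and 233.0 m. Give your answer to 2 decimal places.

5.32 m/s

Log law: V₂ = V₁ · ln(z₂/z₀)/ln(z₁/z₀) = 6.1 × 5.2687/2.8134 = 11.4236 m/s
ΔV = 11.4236 − 6.1 = 5.3236 m/s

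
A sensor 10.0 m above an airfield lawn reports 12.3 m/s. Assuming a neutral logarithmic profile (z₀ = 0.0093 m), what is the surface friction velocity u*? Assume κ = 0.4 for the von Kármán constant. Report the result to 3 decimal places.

u* ≈ 0.705 m/s

Log law: V(z) = (u*/κ) · ln(z/z₀) ⇒ u* = κ · V / ln(z/z₀)
u* = 0.4 × 12.3 / ln(10.0/0.0093) = 0.4 × 12.3 / 6.9803
   = 4.9200 / 6.9803 = 0.7048 m/s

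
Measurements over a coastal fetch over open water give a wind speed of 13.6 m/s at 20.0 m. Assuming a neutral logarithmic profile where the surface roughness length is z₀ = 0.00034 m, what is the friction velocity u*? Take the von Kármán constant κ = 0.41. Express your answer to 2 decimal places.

Log law: V(z) = (u*/κ) · ln(z/z₀) ⇒ u* = κ · V / ln(z/z₀)
u* = 0.41 × 13.6 / ln(20.0/0.00034) = 0.41 × 13.6 / 10.9823
   = 5.5760 / 10.9823 = 0.5077 m/s

u* ≈ 0.51 m/s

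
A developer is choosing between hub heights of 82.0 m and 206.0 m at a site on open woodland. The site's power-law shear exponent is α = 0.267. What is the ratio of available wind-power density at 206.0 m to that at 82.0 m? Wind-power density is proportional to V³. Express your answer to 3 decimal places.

Speed ratio: V_B/V_A = (z_B/z_A)^α = (206.0/82.0)^0.267 = (2.5122)^0.267 = 1.27883
Power-density ratio: P_B/P_A = (V_B/V_A)³ = (1.27883)³ = 2.09143

2.091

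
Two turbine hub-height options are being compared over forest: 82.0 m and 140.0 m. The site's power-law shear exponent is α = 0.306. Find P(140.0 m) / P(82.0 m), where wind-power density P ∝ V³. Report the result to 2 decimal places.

Speed ratio: V_B/V_A = (z_B/z_A)^α = (140.0/82.0)^0.306 = (1.7073)^0.306 = 1.17784
Power-density ratio: P_B/P_A = (V_B/V_A)³ = (1.17784)³ = 1.63405

1.63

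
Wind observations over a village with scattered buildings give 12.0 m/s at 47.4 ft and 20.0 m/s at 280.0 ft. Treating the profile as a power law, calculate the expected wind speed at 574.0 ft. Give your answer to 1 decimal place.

First find α: α = ln(V₂/V₁)/ln(z₂/z₁) = ln(20.0/12.0)/ln(280.0/47.4) = 0.51083/1.77617 = 0.2876
Extrapolate from 280.0 ft to 574.0 ft: V₃ = 20.0 × (574.0/280.0)^0.2876 = 20.0 × 1.2293 = 24.5861 m/s

24.6 m/s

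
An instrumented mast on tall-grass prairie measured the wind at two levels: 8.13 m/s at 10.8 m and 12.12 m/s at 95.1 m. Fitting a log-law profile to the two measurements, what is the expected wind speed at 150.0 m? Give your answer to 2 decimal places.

12.96 m/s

Log law: V ∝ ln(z/z₀). From the pair, with r = V₁/V₂ = 0.67079,
ln z₀ = (ln z₁ − r·ln z₂)/(1 − r) = (2.3795 − 0.67079×4.5549)/0.32921 = -2.0530 → z₀ = 0.1283 m
V₃ = V₁ · ln(z₃/z₀)/ln(z₁/z₀) = 8.13 × 7.0636/4.4325 = 12.9558 m/s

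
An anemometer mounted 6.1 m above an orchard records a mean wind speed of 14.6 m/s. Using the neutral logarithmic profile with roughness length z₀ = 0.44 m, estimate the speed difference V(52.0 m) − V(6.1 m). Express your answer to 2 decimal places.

Log law: V₂ = V₁ · ln(z₂/z₀)/ln(z₁/z₀) = 14.6 × 4.7722/2.6293 = 26.4996 m/s
ΔV = 26.4996 − 14.6 = 11.8996 m/s

11.90 m/s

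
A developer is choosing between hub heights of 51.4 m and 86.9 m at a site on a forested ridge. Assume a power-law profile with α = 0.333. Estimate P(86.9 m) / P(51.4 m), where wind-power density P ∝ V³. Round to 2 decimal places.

1.69

Speed ratio: V_B/V_A = (z_B/z_A)^α = (86.9/51.4)^0.333 = (1.6907)^0.333 = 1.19109
Power-density ratio: P_B/P_A = (V_B/V_A)³ = (1.19109)³ = 1.68977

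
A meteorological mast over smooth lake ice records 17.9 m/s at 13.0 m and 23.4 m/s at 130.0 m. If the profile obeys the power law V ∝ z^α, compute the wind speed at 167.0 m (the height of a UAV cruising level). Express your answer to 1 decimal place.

First find α: α = ln(V₂/V₁)/ln(z₂/z₁) = ln(23.4/17.9)/ln(130.0/13.0) = 0.26794/2.30259 = 0.1164
Extrapolate from 130.0 m to 167.0 m: V₃ = 23.4 × (167.0/130.0)^0.1164 = 23.4 × 1.0296 = 24.0920 m/s

24.1 m/s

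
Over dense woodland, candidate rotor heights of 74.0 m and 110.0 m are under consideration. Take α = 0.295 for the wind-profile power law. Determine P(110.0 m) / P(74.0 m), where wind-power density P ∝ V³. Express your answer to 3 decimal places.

1.420

Speed ratio: V_B/V_A = (z_B/z_A)^α = (110.0/74.0)^0.295 = (1.4865)^0.295 = 1.12405
Power-density ratio: P_B/P_A = (V_B/V_A)³ = (1.12405)³ = 1.42024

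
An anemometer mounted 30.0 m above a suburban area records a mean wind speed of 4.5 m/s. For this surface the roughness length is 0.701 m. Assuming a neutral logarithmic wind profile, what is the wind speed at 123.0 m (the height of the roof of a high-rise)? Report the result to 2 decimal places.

Log law: V(z) ∝ ln(z/z₀), so V₂/V₁ = ln(z₂/z₀) / ln(z₁/z₀).
ln(123.0/0.701) = 5.1674, ln(30.0/0.701) = 3.7564
V₂ = 4.5 × 5.1674/3.7564 = 4.5 × 1.3756 = 6.1903 m/s

6.19 m/s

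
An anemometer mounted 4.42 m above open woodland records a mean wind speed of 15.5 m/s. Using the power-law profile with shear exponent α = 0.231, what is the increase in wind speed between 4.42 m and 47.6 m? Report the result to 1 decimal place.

Power law: V₂ = V₁ · (z₂/z₁)^α = 15.5 × (10.7692)^0.231 = 26.8390 m/s
ΔV = 26.8390 − 15.5 = 11.3390 m/s

11.3 m/s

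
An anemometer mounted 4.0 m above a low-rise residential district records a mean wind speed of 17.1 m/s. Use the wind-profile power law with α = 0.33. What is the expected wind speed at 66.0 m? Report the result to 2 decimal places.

Power-law profile: V₂ = V₁ · (z₂/z₁)^α
V₂ = 17.1 × (66.0/4.0)^0.33 = 17.1 × (16.5000)^0.33
    = 17.1 × 2.5221 = 43.1286 m/s

43.13 m/s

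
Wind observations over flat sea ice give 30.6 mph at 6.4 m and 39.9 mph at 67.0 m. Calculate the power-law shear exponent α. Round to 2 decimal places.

α ≈ 0.11

Power law: V₂/V₁ = (z₂/z₁)^α ⇒ α = ln(V₂/V₁) / ln(z₂/z₁)
α = ln(39.9/30.6) / ln(67.0/6.4) = ln(1.3039) / ln(10.4688)
  = 0.26538 / 2.34839 = 0.11300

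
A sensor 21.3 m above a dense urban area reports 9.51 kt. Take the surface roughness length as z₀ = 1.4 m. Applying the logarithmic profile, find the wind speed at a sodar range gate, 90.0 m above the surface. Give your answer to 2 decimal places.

Log law: V(z) ∝ ln(z/z₀), so V₂/V₁ = ln(z₂/z₀) / ln(z₁/z₀).
ln(90.0/1.4) = 4.1633, ln(21.3/1.4) = 2.7222
V₂ = 9.51 × 4.1633/2.7222 = 9.51 × 1.5294 = 14.5444 kt

14.54 kt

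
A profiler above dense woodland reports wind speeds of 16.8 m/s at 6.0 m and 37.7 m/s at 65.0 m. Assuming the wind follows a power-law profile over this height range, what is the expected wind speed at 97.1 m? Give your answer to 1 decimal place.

First find α: α = ln(V₂/V₁)/ln(z₂/z₁) = ln(37.7/16.8)/ln(65.0/6.0) = 0.80828/2.38263 = 0.3392
Extrapolate from 65.0 m to 97.1 m: V₃ = 37.7 × (97.1/65.0)^0.3392 = 37.7 × 1.1459 = 43.1989 m/s

43.2 m/s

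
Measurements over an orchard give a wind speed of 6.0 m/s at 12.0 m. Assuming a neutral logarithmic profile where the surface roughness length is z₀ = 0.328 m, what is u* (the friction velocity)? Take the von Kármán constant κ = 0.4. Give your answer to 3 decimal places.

u* ≈ 0.667 m/s

Log law: V(z) = (u*/κ) · ln(z/z₀) ⇒ u* = κ · V / ln(z/z₀)
u* = 0.4 × 6.0 / ln(12.0/0.328) = 0.4 × 6.0 / 3.5996
   = 2.4000 / 3.5996 = 0.6667 m/s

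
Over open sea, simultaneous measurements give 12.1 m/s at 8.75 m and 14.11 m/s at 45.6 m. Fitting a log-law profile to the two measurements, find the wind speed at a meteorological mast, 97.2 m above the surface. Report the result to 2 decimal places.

15.03 m/s

Log law: V ∝ ln(z/z₀). From the pair, with r = V₁/V₂ = 0.85755,
ln z₀ = (ln z₁ − r·ln z₂)/(1 − r) = (2.1691 − 0.85755×3.8199)/0.14245 = -7.7689 → z₀ = 0.0004227 m
V₃ = V₁ · ln(z₃/z₀)/ln(z₁/z₀) = 12.1 × 12.3457/9.9380 = 15.0315 m/s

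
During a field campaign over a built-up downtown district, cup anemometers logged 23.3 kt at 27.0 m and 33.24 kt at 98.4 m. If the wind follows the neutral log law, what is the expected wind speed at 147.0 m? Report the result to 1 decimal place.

36.3 kt

Log law: V ∝ ln(z/z₀). From the pair, with r = V₁/V₂ = 0.70096,
ln z₀ = (ln z₁ − r·ln z₂)/(1 − r) = (3.2958 − 0.70096×4.5890)/0.29904 = 0.2645 → z₀ = 1.303 m
V₃ = V₁ · ln(z₃/z₀)/ln(z₁/z₀) = 23.3 × 4.7259/3.0314 = 36.3252 kt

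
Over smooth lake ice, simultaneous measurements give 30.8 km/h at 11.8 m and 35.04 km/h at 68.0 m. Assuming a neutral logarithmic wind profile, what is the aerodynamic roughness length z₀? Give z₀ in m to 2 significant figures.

z₀ ≈ 0.000035 m

Log law: V(z) ∝ ln(z/z₀). With r = V₁/V₂ = 30.8/35.04 = 0.87900,
r · ln(z₂/z₀) = ln(z₁/z₀) ⇒ ln z₀ = (ln z₁ − r·ln z₂)/(1 − r)
ln z₀ = (2.46810 − 0.87900×4.21951) / 0.12100 = -10.2544
z₀ = exp(-10.2544) = 0.00003520 m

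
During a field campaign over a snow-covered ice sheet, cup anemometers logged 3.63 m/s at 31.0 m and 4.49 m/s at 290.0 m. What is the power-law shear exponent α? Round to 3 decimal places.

α ≈ 0.095

Power law: V₂/V₁ = (z₂/z₁)^α ⇒ α = ln(V₂/V₁) / ln(z₂/z₁)
α = ln(4.49/3.63) / ln(290.0/31.0) = ln(1.2369) / ln(9.3548)
  = 0.21262 / 2.23589 = 0.09509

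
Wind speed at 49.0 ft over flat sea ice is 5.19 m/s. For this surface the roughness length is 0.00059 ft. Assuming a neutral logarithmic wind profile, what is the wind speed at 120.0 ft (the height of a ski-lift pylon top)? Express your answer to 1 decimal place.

Log law: V(z) ∝ ln(z/z₀), so V₂/V₁ = ln(z₂/z₀) / ln(z₁/z₀).
ln(120.0/0.00059) = 12.2229, ln(49.0/0.00059) = 11.3272
V₂ = 5.19 × 12.2229/11.3272 = 5.19 × 1.0791 = 5.6004 m/s

5.6 m/s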